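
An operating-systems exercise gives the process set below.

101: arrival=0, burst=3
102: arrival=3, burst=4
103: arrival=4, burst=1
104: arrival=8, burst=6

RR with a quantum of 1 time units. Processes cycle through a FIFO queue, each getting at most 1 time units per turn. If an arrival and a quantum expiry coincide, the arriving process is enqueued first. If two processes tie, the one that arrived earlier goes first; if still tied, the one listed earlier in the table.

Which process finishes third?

Schedule: | 101 0-3 | 102 3-4 | 103 4-5 | 102 5-8 | 104 8-14 |
Completion: 101=3  102=8  103=5  104=14
Turnaround (C−A): 101=3  102=5  103=1  104=6
Finish order: 101 → 103 → 102 → 104

102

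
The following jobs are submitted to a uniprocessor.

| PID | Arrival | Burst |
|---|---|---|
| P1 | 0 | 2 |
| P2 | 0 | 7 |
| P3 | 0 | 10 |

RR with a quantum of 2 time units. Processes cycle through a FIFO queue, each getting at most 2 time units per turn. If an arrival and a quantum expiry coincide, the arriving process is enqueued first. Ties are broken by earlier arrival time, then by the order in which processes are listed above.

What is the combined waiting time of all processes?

Schedule: | P1 0-2 | P2 2-4 | P3 4-6 | P2 6-8 | P3 8-10 | P2 10-12 | P3 12-14 | P2 14-15 | P3 15-19 |
Completion: P1=2  P2=15  P3=19
Turnaround (C−A): P1=2  P2=15  P3=19
Waiting = turnaround − burst: P1=0, P2=8, P3=9
Total waiting = 0 + 8 + 9 = 17

17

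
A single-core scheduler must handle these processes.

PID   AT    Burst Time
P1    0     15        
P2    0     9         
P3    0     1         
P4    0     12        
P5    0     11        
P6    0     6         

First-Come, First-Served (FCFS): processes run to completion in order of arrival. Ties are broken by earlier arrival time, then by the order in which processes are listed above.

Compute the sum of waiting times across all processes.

Gantt: | P1 0-15 | P2 15-24 | P3 24-25 | P4 25-37 | P5 37-48 | P6 48-54 |
Completion: P1=15  P2=24  P3=25  P4=37  P5=48  P6=54
Turnaround (C−A): P1=15  P2=24  P3=25  P4=37  P5=48  P6=54
Waiting = turnaround − burst: P1=0, P2=15, P3=24, P4=25, P5=37, P6=48
Total waiting = 0 + 15 + 24 + 25 + 37 + 48 = 149

149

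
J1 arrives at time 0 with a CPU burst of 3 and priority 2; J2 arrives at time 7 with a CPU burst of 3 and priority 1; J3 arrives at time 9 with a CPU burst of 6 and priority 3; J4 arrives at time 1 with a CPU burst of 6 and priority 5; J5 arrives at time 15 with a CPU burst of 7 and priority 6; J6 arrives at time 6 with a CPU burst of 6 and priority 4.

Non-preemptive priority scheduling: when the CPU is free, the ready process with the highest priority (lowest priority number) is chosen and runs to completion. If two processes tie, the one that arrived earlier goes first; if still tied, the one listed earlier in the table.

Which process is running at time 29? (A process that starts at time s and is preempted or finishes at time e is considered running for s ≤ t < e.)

Gantt: | J1 0-3 | J4 3-9 | J2 9-12 | J3 12-18 | J6 18-24 | J5 24-31 |
Completion: J1=3  J2=12  J3=18  J4=9  J5=31  J6=24
Turnaround (C−A): J1=3  J2=5  J3=9  J4=8  J5=16  J6=18

J5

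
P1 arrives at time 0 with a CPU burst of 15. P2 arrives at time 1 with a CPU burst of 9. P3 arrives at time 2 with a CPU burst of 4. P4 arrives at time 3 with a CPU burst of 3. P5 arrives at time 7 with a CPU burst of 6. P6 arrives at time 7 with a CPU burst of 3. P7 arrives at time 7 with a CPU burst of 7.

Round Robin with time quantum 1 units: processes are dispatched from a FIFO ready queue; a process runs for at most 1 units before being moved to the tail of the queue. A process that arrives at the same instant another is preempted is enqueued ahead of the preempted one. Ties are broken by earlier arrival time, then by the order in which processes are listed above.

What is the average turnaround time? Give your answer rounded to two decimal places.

Gantt: | P1 0-1 | P2 1-2 | P1 2-3 | P3 3-4 | P2 4-5 | P4 5-6 | P1 6-7 | P3 7-8 | P2 8-9 | P4 9-10 | P5 10-11 | P6 11-12 | P7 12-13 | P1 13-14 | P3 14-15 | P2 15-16 | P4 16-17 | P5 17-18 | P6 18-19 | P7 19-20 | P1 20-21 | P3 21-22 | P2 22-23 | P5 23-24 | P6 24-25 | P7 25-26 | P1 26-27 | P2 27-28 | P5 28-29 | P7 29-30 | P1 30-31 | P2 31-32 | P5 32-33 | P7 33-34 | P1 34-35 | P2 35-36 | P5 36-37 | P7 37-38 | P1 38-39 | P2 39-40 | P7 40-41 | P1 41-47 |
Completion: P1=47  P2=40  P3=22  P4=17  P5=37  P6=25  P7=41
Turnaround times: P1=47, P2=39, P3=20, P4=14, P5=30, P6=18, P7=34
Average turnaround = (47+39+20+14+30+18+34) / 7 = 202/7 = 28.86

28.86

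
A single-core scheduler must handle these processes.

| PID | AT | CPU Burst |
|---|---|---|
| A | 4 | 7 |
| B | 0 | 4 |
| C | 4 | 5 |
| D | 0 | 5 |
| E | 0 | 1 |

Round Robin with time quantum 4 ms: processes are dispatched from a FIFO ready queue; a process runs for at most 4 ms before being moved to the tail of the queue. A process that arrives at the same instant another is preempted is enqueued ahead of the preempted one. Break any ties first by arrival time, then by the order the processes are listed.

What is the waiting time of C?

13

Gantt: | B 0-4 | D 4-8 | E 8-9 | A 9-13 | C 13-17 | D 17-18 | A 18-21 | C 21-22 |
Completion: A=21  B=4  C=22  D=18  E=9
Waiting(C) = turnaround − burst = 18 − 5 = 13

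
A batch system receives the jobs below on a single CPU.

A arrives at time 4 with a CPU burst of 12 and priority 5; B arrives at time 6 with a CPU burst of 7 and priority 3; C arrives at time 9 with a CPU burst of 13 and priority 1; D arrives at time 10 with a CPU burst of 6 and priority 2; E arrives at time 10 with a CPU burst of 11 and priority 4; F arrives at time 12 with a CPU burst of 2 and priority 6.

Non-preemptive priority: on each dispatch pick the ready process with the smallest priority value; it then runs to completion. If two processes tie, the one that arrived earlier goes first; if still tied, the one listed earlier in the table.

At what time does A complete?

16

Schedule: | idle 0-4 | A 4-16 | C 16-29 | D 29-35 | B 35-42 | E 42-53 | F 53-55 |
Completion: A=16  B=42  C=29  D=35  E=53  F=55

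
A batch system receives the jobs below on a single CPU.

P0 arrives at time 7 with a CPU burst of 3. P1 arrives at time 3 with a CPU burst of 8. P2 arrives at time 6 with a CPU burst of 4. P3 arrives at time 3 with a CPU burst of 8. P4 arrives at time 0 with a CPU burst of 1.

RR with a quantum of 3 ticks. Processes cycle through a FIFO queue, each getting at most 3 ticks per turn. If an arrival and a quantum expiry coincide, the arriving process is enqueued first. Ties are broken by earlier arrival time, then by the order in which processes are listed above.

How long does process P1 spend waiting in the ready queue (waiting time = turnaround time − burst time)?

13

Timeline: | P4 0-1 | idle 1-3 | P1 3-6 | P3 6-9 | P2 9-12 | P1 12-15 | P0 15-18 | P3 18-21 | P2 21-22 | P1 22-24 | P3 24-26 |
Completion: P0=18  P1=24  P2=22  P3=26  P4=1
Waiting(P1) = turnaround − burst = 21 − 8 = 13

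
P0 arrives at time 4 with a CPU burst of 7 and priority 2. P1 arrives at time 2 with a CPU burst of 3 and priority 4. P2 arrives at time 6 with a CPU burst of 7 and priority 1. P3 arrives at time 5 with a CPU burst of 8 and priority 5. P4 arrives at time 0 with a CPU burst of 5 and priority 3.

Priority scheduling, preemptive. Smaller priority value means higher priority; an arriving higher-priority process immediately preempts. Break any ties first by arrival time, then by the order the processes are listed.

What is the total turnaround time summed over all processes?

Gantt: | P4 0-4 | P0 4-6 | P2 6-13 | P0 13-18 | P4 18-19 | P1 19-22 | P3 22-30 |
Completion: P0=18  P1=22  P2=13  P3=30  P4=19
Turnaround (C−A): P0=14  P1=20  P2=7  P3=25  P4=19
Turnaround = completion − arrival: P0=14, P1=20, P2=7, P3=25, P4=19
Total turnaround = 14 + 20 + 7 + 25 + 19 = 85

85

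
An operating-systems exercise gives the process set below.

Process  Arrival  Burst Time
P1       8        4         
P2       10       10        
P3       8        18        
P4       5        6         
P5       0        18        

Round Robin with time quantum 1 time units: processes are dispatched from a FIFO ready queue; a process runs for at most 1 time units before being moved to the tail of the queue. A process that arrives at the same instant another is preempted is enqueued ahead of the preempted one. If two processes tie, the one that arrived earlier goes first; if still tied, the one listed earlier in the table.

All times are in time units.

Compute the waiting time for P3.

Schedule: | P5 0-5 | P4 5-6 | P5 6-7 | P4 7-8 | P5 8-9 | P1 9-10 | P3 10-11 | P4 11-12 | P5 12-13 | P2 13-14 | P1 14-15 | P3 15-16 | P4 16-17 | P5 17-18 | P2 18-19 | P1 19-20 | P3 20-21 | P4 21-22 | P5 22-23 | P2 23-24 | P1 24-25 | P3 25-26 | P4 26-27 | P5 27-28 | P2 28-29 | P3 29-30 | P5 30-31 | P2 31-32 | P3 32-33 | P5 33-34 | P2 34-35 | P3 35-36 | P5 36-37 | P2 37-38 | P3 38-39 | P5 39-40 | P2 40-41 | P3 41-42 | P5 42-43 | P2 43-44 | P3 44-45 | P5 45-46 | P2 46-47 | P3 47-48 | P5 48-49 | P3 49-56 |
Completion: P1=25  P2=47  P3=56  P4=27  P5=49
Turnaround (C−A): P1=17  P2=37  P3=48  P4=22  P5=49
Waiting(P3) = turnaround − burst = 48 − 18 = 30

30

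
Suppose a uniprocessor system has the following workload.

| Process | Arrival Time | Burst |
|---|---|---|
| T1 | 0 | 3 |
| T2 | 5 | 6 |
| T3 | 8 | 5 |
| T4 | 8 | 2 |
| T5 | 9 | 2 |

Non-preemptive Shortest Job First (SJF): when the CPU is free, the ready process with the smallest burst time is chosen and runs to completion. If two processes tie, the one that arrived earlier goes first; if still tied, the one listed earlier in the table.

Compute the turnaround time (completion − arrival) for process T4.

Timeline: | T1 0-3 | idle 3-5 | T2 5-11 | T4 11-13 | T5 13-15 | T3 15-20 |
Completion: T1=3  T2=11  T3=20  T4=13  T5=15
Turnaround(T4) = completion − arrival = 13 − 8 = 5

5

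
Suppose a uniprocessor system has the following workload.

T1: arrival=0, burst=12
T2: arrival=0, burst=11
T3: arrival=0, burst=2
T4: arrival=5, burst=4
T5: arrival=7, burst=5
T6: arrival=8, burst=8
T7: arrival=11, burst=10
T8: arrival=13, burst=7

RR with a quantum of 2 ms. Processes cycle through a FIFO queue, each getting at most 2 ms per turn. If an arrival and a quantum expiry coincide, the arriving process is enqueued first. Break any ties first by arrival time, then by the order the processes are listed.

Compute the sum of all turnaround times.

Timeline: | T1 0-2 | T2 2-4 | T3 4-6 | T1 6-8 | T2 8-10 | T4 10-12 | T5 12-14 | T6 14-16 | T1 16-18 | T2 18-20 | T7 20-22 | T4 22-24 | T8 24-26 | T5 26-28 | T6 28-30 | T1 30-32 | T2 32-34 | T7 34-36 | T8 36-38 | T5 38-39 | T6 39-41 | T1 41-43 | T2 43-45 | T7 45-47 | T8 47-49 | T6 49-51 | T1 51-53 | T2 53-54 | T7 54-56 | T8 56-57 | T7 57-59 |
Completion: T1=53  T2=54  T3=6  T4=24  T5=39  T6=51  T7=59  T8=57
Turnaround (C−A): T1=53  T2=54  T3=6  T4=19  T5=32  T6=43  T7=48  T8=44
Turnaround = completion − arrival: T1=53, T2=54, T3=6, T4=19, T5=32, T6=43, T7=48, T8=44
Total turnaround = 53 + 54 + 6 + 19 + 32 + 43 + 48 + 44 = 299

299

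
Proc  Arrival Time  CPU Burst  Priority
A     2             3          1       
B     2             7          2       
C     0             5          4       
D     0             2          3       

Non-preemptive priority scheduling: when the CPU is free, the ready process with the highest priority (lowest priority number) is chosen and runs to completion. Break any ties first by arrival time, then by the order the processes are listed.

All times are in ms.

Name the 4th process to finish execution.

Gantt: | D 0-2 | A 2-5 | B 5-12 | C 12-17 |
Completion: A=5  B=12  C=17  D=2
Finish order: D → A → B → C

C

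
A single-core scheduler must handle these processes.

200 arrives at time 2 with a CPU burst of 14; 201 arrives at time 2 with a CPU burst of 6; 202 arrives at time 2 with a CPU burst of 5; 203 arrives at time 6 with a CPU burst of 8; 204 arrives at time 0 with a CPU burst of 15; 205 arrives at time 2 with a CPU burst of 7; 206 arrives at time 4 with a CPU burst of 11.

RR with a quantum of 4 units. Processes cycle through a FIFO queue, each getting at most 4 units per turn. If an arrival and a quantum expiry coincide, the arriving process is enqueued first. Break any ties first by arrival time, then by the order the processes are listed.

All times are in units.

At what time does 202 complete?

39

Timeline: | 204 0-4 | 200 4-8 | 201 8-12 | 202 12-16 | 205 16-20 | 206 20-24 | 204 24-28 | 203 28-32 | 200 32-36 | 201 36-38 | 202 38-39 | 205 39-42 | 206 42-46 | 204 46-50 | 203 50-54 | 200 54-58 | 206 58-61 | 204 61-64 | 200 64-66 |
Completion: 200=66  201=38  202=39  203=54  204=64  205=42  206=61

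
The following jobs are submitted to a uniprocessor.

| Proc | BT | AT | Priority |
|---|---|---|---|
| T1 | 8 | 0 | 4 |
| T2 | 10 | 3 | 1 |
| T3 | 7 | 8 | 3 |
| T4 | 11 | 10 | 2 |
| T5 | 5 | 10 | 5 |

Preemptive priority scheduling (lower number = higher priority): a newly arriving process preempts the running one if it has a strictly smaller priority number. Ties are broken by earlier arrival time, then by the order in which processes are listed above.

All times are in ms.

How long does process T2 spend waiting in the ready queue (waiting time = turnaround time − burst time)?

Timeline: | T1 0-3 | T2 3-13 | T4 13-24 | T3 24-31 | T1 31-36 | T5 36-41 |
Completion: T1=36  T2=13  T3=31  T4=24  T5=41
Turnaround (C−A): T1=36  T2=10  T3=23  T4=14  T5=31
Waiting(T2) = turnaround − burst = 10 − 10 = 0

0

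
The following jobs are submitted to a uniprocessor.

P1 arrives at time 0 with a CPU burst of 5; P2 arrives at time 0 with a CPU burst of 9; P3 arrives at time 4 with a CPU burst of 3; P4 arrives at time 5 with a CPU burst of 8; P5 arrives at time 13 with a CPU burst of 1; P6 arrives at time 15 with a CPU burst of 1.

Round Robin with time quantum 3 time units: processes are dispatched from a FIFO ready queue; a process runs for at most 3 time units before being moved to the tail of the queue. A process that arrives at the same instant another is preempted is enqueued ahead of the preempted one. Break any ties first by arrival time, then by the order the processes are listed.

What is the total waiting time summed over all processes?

47

Gantt: | P1 0-3 | P2 3-6 | P1 6-8 | P3 8-11 | P4 11-14 | P2 14-17 | P5 17-18 | P4 18-21 | P6 21-22 | P2 22-25 | P4 25-27 |
Completion: P1=8  P2=25  P3=11  P4=27  P5=18  P6=22
Turnaround (C−A): P1=8  P2=25  P3=7  P4=22  P5=5  P6=7
Waiting = turnaround − burst: P1=3, P2=16, P3=4, P4=14, P5=4, P6=6
Total waiting = 3 + 16 + 4 + 14 + 4 + 6 = 47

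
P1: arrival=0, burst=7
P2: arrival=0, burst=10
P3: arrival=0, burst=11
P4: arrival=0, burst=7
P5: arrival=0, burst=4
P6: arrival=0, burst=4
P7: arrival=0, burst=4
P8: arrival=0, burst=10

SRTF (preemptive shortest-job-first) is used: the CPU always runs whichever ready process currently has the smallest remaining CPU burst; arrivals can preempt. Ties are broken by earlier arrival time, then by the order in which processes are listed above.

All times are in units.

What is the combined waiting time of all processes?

Gantt: | P5 0-4 | P6 4-8 | P7 8-12 | P1 12-19 | P4 19-26 | P2 26-36 | P8 36-46 | P3 46-57 |
Completion: P1=19  P2=36  P3=57  P4=26  P5=4  P6=8  P7=12  P8=46
Turnaround (C−A): P1=19  P2=36  P3=57  P4=26  P5=4  P6=8  P7=12  P8=46
Waiting = turnaround − burst: P1=12, P2=26, P3=46, P4=19, P5=0, P6=4, P7=8, P8=36
Total waiting = 12 + 26 + 46 + 19 + 0 + 4 + 8 + 36 = 151

151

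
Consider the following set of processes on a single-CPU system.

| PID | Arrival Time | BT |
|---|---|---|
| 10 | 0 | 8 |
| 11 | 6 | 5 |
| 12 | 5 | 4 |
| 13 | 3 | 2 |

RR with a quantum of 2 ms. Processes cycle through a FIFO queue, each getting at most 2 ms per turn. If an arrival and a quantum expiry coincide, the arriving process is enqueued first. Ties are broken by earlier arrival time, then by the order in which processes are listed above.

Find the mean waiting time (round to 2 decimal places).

5.50

Gantt: | 10 0-4 | 13 4-6 | 10 6-8 | 12 8-10 | 11 10-12 | 10 12-14 | 12 14-16 | 11 16-19 |
Completion: 10=14  11=19  12=16  13=6
Turnaround (C−A): 10=14  11=13  12=11  13=3
Waiting times: 10=6, 11=8, 12=7, 13=1
Average waiting = (6+8+7+1) / 4 = 22/4 = 5.50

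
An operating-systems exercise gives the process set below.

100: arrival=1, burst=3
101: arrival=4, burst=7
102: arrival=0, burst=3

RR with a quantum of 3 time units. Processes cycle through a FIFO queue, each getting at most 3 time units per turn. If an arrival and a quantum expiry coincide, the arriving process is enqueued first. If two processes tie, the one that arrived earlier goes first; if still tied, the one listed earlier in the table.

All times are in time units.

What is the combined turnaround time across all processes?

17

Gantt: | 102 0-3 | 100 3-6 | 101 6-13 |
Completion: 100=6  101=13  102=3
Turnaround (C−A): 100=5  101=9  102=3
Turnaround = completion − arrival: 100=5, 101=9, 102=3
Total turnaround = 5 + 9 + 3 = 17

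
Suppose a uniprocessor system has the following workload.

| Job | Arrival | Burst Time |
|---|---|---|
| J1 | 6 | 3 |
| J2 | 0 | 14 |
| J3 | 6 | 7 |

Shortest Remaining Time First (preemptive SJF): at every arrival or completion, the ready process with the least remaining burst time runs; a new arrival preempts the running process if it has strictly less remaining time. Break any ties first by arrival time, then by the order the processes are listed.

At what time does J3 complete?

Gantt: | J2 0-6 | J1 6-9 | J3 9-16 | J2 16-24 |
Completion: J1=9  J2=24  J3=16
Turnaround (C−A): J1=3  J2=24  J3=10

16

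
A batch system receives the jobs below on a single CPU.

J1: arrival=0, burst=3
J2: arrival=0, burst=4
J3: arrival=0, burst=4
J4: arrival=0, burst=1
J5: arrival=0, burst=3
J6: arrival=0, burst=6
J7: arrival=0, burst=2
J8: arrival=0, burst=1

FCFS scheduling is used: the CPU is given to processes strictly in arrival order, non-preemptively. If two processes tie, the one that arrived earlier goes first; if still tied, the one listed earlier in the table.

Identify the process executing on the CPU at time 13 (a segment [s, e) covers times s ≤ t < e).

J5

Schedule: | J1 0-3 | J2 3-7 | J3 7-11 | J4 11-12 | J5 12-15 | J6 15-21 | J7 21-23 | J8 23-24 |
Completion: J1=3  J2=7  J3=11  J4=12  J5=15  J6=21  J7=23  J8=24
Turnaround (C−A): J1=3  J2=7  J3=11  J4=12  J5=15  J6=21  J7=23  J8=24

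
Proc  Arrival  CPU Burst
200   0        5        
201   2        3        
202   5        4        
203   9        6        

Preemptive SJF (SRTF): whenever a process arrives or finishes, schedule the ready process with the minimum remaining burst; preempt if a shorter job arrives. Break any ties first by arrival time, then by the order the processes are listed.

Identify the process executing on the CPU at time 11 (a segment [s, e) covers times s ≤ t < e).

Timeline: | 200 0-5 | 201 5-8 | 202 8-12 | 203 12-18 |
Completion: 200=5  201=8  202=12  203=18
Turnaround (C−A): 200=5  201=6  202=7  203=9

202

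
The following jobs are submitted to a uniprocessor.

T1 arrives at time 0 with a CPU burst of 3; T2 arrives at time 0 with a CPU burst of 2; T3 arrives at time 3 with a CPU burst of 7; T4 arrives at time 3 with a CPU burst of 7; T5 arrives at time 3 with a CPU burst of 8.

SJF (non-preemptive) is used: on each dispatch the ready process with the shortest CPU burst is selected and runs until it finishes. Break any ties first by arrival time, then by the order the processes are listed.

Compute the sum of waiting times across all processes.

Schedule: | T2 0-2 | T1 2-5 | T3 5-12 | T4 12-19 | T5 19-27 |
Completion: T1=5  T2=2  T3=12  T4=19  T5=27
Turnaround (C−A): T1=5  T2=2  T3=9  T4=16  T5=24
Waiting = turnaround − burst: T1=2, T2=0, T3=2, T4=9, T5=16
Total waiting = 2 + 0 + 2 + 9 + 16 = 29

29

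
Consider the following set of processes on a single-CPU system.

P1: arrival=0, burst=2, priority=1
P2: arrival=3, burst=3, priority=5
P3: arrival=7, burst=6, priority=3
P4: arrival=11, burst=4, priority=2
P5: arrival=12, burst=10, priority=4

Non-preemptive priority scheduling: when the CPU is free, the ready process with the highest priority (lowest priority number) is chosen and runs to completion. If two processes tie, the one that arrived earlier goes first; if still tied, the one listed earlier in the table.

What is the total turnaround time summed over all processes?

32

Gantt: | P1 0-2 | idle 2-3 | P2 3-6 | idle 6-7 | P3 7-13 | P4 13-17 | P5 17-27 |
Completion: P1=2  P2=6  P3=13  P4=17  P5=27
Turnaround (C−A): P1=2  P2=3  P3=6  P4=6  P5=15
Turnaround = completion − arrival: P1=2, P2=3, P3=6, P4=6, P5=15
Total turnaround = 2 + 3 + 6 + 6 + 15 = 32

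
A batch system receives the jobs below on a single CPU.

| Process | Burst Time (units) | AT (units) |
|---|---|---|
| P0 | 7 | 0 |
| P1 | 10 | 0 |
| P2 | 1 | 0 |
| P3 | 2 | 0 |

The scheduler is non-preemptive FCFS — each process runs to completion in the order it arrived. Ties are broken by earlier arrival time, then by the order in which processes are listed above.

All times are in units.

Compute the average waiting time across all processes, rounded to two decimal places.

10.50

Timeline: | P0 0-7 | P1 7-17 | P2 17-18 | P3 18-20 |
Completion: P0=7  P1=17  P2=18  P3=20
Turnaround (C−A): P0=7  P1=17  P2=18  P3=20
Waiting times: P0=0, P1=7, P2=17, P3=18
Average waiting = (0+7+17+18) / 4 = 42/4 = 10.50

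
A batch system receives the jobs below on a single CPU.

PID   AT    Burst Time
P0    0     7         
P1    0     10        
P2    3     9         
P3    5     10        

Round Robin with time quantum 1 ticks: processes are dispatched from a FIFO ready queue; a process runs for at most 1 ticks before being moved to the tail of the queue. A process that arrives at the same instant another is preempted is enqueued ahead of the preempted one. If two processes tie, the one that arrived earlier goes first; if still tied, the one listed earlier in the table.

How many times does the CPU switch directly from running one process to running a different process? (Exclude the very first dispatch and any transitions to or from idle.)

Schedule: | P0 0-1 | P1 1-2 | P0 2-3 | P1 3-4 | P2 4-5 | P0 5-6 | P1 6-7 | P3 7-8 | P2 8-9 | P0 9-10 | P1 10-11 | P3 11-12 | P2 12-13 | P0 13-14 | P1 14-15 | P3 15-16 | P2 16-17 | P0 17-18 | P1 18-19 | P3 19-20 | P2 20-21 | P0 21-22 | P1 22-23 | P3 23-24 | P2 24-25 | P1 25-26 | P3 26-27 | P2 27-28 | P1 28-29 | P3 29-30 | P2 30-31 | P1 31-32 | P3 32-33 | P2 33-34 | P3 34-36 |
Completion: P0=22  P1=32  P2=34  P3=36

34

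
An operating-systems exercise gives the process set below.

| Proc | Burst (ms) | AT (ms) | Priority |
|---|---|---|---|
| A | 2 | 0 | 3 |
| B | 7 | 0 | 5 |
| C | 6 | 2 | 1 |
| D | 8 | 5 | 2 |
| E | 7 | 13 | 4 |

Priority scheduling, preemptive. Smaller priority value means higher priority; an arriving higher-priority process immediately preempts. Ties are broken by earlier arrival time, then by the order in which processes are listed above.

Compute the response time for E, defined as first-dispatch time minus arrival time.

Schedule: | A 0-2 | C 2-8 | D 8-16 | E 16-23 | B 23-30 |
Completion: A=2  B=30  C=8  D=16  E=23
Turnaround (C−A): A=2  B=30  C=6  D=11  E=10
Response(E) = first start − arrival = 16 − 13 = 3

3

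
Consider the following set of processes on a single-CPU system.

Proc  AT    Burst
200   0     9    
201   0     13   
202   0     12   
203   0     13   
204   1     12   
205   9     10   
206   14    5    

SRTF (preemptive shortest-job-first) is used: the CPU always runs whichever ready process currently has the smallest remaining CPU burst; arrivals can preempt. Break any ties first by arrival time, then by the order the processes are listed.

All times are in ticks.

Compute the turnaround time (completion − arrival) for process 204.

47

Schedule: | 200 0-9 | 205 9-19 | 206 19-24 | 202 24-36 | 204 36-48 | 201 48-61 | 203 61-74 |
Completion: 200=9  201=61  202=36  203=74  204=48  205=19  206=24
Turnaround (C−A): 200=9  201=61  202=36  203=74  204=47  205=10  206=10
Turnaround(204) = completion − arrival = 48 − 1 = 47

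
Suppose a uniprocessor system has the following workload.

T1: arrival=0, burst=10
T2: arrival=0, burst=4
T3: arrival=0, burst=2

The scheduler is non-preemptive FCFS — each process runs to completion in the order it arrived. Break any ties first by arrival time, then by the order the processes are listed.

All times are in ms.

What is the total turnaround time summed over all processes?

40

Timeline: | T1 0-10 | T2 10-14 | T3 14-16 |
Completion: T1=10  T2=14  T3=16
Turnaround = completion − arrival: T1=10, T2=14, T3=16
Total turnaround = 10 + 14 + 16 = 40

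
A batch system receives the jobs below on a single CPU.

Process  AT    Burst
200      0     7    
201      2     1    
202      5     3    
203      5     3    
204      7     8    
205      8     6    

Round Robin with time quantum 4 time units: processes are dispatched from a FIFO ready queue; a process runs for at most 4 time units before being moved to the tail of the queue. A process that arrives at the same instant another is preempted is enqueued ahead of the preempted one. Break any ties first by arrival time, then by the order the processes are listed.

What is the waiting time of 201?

2

Schedule: | 200 0-4 | 201 4-5 | 200 5-8 | 202 8-11 | 203 11-14 | 204 14-18 | 205 18-22 | 204 22-26 | 205 26-28 |
Completion: 200=8  201=5  202=11  203=14  204=26  205=28
Waiting(201) = turnaround − burst = 3 − 1 = 2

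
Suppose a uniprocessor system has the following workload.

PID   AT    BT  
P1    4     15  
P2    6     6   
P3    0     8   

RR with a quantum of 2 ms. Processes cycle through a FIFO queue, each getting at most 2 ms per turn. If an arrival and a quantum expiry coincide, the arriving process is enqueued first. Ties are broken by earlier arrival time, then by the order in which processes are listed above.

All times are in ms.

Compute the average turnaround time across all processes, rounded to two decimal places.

17.67

Gantt: | P3 0-4 | P1 4-6 | P3 6-8 | P2 8-10 | P1 10-12 | P3 12-14 | P2 14-16 | P1 16-18 | P2 18-20 | P1 20-29 |
Completion: P1=29  P2=20  P3=14
Turnaround times: P1=25, P2=14, P3=14
Average turnaround = (25+14+14) / 3 = 53/3 = 17.67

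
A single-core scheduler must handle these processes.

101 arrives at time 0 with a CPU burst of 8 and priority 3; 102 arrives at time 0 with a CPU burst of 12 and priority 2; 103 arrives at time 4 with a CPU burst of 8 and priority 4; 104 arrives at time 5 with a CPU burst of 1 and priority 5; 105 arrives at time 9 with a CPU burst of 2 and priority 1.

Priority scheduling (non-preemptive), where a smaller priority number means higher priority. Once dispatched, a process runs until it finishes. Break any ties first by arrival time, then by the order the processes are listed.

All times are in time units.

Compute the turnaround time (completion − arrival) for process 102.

12

Timeline: | 102 0-12 | 105 12-14 | 101 14-22 | 103 22-30 | 104 30-31 |
Completion: 101=22  102=12  103=30  104=31  105=14
Turnaround(102) = completion − arrival = 12 − 0 = 12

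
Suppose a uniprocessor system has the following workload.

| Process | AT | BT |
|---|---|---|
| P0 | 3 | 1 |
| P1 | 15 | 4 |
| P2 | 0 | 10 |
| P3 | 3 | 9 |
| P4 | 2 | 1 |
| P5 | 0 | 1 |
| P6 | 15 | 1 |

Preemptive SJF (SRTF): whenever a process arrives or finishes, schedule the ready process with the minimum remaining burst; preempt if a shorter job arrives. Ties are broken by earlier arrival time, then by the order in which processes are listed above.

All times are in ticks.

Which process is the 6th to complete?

P1

Gantt: | P5 0-1 | P2 1-2 | P4 2-3 | P0 3-4 | P2 4-13 | P3 13-15 | P6 15-16 | P1 16-20 | P3 20-27 |
Completion: P0=4  P1=20  P2=13  P3=27  P4=3  P5=1  P6=16
Turnaround (C−A): P0=1  P1=5  P2=13  P3=24  P4=1  P5=1  P6=1
Finish order: P5 → P4 → P0 → P2 → P6 → P1 → P3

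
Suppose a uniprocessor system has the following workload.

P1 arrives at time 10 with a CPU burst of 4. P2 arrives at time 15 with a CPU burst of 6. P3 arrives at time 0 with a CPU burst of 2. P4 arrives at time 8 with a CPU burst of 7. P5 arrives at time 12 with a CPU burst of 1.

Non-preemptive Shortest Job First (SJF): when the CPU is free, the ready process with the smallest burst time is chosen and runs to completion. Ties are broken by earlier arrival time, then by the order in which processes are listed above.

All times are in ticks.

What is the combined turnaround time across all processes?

34

Schedule: | P3 0-2 | idle 2-8 | P4 8-15 | P5 15-16 | P1 16-20 | P2 20-26 |
Completion: P1=20  P2=26  P3=2  P4=15  P5=16
Turnaround = completion − arrival: P1=10, P2=11, P3=2, P4=7, P5=4
Total turnaround = 10 + 11 + 2 + 7 + 4 = 34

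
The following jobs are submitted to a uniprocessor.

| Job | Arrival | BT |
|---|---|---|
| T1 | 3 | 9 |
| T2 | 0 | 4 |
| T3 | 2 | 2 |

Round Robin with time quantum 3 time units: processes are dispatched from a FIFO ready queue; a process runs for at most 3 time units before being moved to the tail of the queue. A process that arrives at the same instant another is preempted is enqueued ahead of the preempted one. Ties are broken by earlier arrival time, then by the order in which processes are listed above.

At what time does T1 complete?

15

Gantt: | T2 0-3 | T3 3-5 | T1 5-8 | T2 8-9 | T1 9-15 |
Completion: T1=15  T2=9  T3=5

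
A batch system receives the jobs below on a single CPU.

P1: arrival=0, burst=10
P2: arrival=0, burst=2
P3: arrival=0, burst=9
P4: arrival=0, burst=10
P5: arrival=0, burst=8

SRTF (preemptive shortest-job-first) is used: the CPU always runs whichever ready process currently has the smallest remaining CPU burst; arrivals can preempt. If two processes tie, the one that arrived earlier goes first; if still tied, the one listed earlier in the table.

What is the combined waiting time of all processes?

Gantt: | P2 0-2 | P5 2-10 | P3 10-19 | P1 19-29 | P4 29-39 |
Completion: P1=29  P2=2  P3=19  P4=39  P5=10
Waiting = turnaround − burst: P1=19, P2=0, P3=10, P4=29, P5=2
Total waiting = 19 + 0 + 10 + 29 + 2 = 60

60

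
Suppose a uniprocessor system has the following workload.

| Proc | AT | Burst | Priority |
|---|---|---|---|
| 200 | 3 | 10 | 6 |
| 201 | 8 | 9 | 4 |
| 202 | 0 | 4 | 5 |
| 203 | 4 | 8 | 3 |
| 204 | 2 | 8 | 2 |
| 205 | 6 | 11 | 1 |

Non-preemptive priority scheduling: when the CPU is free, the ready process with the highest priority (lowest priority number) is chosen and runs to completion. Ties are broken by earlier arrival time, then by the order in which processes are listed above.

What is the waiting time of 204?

Schedule: | 202 0-4 | 204 4-12 | 205 12-23 | 203 23-31 | 201 31-40 | 200 40-50 |
Completion: 200=50  201=40  202=4  203=31  204=12  205=23
Turnaround (C−A): 200=47  201=32  202=4  203=27  204=10  205=17
Waiting(204) = turnaround − burst = 10 − 8 = 2

2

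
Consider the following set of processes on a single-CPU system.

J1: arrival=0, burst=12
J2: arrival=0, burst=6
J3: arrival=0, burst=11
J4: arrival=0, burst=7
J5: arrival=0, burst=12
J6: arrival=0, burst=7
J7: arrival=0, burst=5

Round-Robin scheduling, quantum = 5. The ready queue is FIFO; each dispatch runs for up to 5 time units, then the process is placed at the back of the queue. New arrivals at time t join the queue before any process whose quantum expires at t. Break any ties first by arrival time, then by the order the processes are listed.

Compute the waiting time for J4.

41

Gantt: | J1 0-5 | J2 5-10 | J3 10-15 | J4 15-20 | J5 20-25 | J6 25-30 | J7 30-35 | J1 35-40 | J2 40-41 | J3 41-46 | J4 46-48 | J5 48-53 | J6 53-55 | J1 55-57 | J3 57-58 | J5 58-60 |
Completion: J1=57  J2=41  J3=58  J4=48  J5=60  J6=55  J7=35
Turnaround (C−A): J1=57  J2=41  J3=58  J4=48  J5=60  J6=55  J7=35
Waiting(J4) = turnaround − burst = 48 − 7 = 41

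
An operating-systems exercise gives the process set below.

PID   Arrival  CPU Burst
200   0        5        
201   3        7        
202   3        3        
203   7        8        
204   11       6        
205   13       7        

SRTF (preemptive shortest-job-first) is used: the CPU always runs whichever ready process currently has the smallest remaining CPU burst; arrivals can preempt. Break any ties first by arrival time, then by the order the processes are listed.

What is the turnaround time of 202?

Gantt: | 200 0-5 | 202 5-8 | 201 8-15 | 204 15-21 | 205 21-28 | 203 28-36 |
Completion: 200=5  201=15  202=8  203=36  204=21  205=28
Turnaround(202) = completion − arrival = 8 − 3 = 5

5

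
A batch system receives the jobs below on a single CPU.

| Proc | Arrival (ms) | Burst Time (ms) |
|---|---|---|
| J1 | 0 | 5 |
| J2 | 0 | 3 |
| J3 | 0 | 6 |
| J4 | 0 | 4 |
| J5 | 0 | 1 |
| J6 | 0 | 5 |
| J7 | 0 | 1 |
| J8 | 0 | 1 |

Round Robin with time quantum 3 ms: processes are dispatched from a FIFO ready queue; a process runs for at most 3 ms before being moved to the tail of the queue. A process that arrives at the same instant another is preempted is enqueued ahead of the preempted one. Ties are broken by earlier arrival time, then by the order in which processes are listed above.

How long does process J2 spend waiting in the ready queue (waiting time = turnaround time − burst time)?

Timeline: | J1 0-3 | J2 3-6 | J3 6-9 | J4 9-12 | J5 12-13 | J6 13-16 | J7 16-17 | J8 17-18 | J1 18-20 | J3 20-23 | J4 23-24 | J6 24-26 |
Completion: J1=20  J2=6  J3=23  J4=24  J5=13  J6=26  J7=17  J8=18
Waiting(J2) = turnaround − burst = 6 − 3 = 3

3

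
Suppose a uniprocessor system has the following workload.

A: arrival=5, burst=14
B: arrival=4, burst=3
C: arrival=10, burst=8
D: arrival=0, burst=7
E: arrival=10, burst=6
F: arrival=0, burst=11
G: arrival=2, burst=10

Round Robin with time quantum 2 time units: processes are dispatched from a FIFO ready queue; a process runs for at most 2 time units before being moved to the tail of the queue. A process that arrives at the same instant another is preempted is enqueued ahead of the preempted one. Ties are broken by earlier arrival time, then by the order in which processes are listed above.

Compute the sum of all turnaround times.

Schedule: | D 0-2 | F 2-4 | G 4-6 | D 6-8 | B 8-10 | F 10-12 | A 12-14 | G 14-16 | D 16-18 | C 18-20 | E 20-22 | B 22-23 | F 23-25 | A 25-27 | G 27-29 | D 29-30 | C 30-32 | E 32-34 | F 34-36 | A 36-38 | G 38-40 | C 40-42 | E 42-44 | F 44-46 | A 46-48 | G 48-50 | C 50-52 | F 52-53 | A 53-59 |
Completion: A=59  B=23  C=52  D=30  E=44  F=53  G=50
Turnaround (C−A): A=54  B=19  C=42  D=30  E=34  F=53  G=48
Turnaround = completion − arrival: A=54, B=19, C=42, D=30, E=34, F=53, G=48
Total turnaround = 54 + 19 + 42 + 30 + 34 + 53 + 48 = 280

280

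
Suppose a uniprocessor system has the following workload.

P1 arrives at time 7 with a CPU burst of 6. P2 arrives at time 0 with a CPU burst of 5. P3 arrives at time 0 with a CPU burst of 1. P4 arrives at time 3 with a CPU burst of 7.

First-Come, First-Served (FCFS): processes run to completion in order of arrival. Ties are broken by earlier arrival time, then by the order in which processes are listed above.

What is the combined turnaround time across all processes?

33

Timeline: | P2 0-5 | P3 5-6 | P4 6-13 | P1 13-19 |
Completion: P1=19  P2=5  P3=6  P4=13
Turnaround (C−A): P1=12  P2=5  P3=6  P4=10
Turnaround = completion − arrival: P1=12, P2=5, P3=6, P4=10
Total turnaround = 12 + 5 + 6 + 10 = 33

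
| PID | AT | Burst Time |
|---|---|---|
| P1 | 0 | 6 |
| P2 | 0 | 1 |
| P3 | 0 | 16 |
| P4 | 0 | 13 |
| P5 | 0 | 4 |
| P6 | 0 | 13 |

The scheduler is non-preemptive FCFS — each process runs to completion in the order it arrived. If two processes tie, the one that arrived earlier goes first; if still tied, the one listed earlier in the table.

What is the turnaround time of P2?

7

Schedule: | P1 0-6 | P2 6-7 | P3 7-23 | P4 23-36 | P5 36-40 | P6 40-53 |
Completion: P1=6  P2=7  P3=23  P4=36  P5=40  P6=53
Turnaround (C−A): P1=6  P2=7  P3=23  P4=36  P5=40  P6=53
Turnaround(P2) = completion − arrival = 7 − 0 = 7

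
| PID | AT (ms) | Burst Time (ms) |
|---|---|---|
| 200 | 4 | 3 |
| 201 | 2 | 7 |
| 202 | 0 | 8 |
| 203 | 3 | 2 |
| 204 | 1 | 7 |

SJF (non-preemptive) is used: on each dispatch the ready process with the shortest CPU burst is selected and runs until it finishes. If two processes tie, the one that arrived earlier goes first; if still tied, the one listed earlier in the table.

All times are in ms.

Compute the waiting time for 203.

Schedule: | 202 0-8 | 203 8-10 | 200 10-13 | 204 13-20 | 201 20-27 |
Completion: 200=13  201=27  202=8  203=10  204=20
Waiting(203) = turnaround − burst = 7 − 2 = 5

5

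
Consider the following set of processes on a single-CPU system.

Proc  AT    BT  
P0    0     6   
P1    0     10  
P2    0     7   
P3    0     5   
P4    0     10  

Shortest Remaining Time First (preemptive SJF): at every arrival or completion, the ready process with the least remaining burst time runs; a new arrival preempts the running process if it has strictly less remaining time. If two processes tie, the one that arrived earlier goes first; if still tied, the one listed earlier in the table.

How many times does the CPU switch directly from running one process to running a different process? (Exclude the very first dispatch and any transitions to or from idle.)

4

Timeline: | P3 0-5 | P0 5-11 | P2 11-18 | P1 18-28 | P4 28-38 |
Completion: P0=11  P1=28  P2=18  P3=5  P4=38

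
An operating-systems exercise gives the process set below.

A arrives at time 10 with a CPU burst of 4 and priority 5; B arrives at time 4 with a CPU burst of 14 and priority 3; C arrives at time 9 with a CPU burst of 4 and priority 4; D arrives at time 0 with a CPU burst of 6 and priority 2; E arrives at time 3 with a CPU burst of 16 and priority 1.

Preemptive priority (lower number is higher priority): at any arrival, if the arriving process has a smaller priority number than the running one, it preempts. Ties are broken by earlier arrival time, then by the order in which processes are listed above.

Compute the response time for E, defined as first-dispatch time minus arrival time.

0

Gantt: | D 0-3 | E 3-19 | D 19-22 | B 22-36 | C 36-40 | A 40-44 |
Completion: A=44  B=36  C=40  D=22  E=19
Response(E) = first start − arrival = 3 − 3 = 0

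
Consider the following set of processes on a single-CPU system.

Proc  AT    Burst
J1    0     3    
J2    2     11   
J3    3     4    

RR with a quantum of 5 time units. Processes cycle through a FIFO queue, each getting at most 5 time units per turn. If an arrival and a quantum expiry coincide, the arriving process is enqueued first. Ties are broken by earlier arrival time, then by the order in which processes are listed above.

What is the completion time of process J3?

12

Timeline: | J1 0-3 | J2 3-8 | J3 8-12 | J2 12-18 |
Completion: J1=3  J2=18  J3=12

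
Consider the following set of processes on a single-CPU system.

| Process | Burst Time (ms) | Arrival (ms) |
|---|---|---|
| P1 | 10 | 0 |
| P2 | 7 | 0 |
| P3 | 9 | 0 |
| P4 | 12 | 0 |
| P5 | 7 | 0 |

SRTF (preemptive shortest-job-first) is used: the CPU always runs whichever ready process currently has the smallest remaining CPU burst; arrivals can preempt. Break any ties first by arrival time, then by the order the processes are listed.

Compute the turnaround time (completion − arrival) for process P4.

Timeline: | P2 0-7 | P5 7-14 | P3 14-23 | P1 23-33 | P4 33-45 |
Completion: P1=33  P2=7  P3=23  P4=45  P5=14
Turnaround (C−A): P1=33  P2=7  P3=23  P4=45  P5=14
Turnaround(P4) = completion − arrival = 45 − 0 = 45

45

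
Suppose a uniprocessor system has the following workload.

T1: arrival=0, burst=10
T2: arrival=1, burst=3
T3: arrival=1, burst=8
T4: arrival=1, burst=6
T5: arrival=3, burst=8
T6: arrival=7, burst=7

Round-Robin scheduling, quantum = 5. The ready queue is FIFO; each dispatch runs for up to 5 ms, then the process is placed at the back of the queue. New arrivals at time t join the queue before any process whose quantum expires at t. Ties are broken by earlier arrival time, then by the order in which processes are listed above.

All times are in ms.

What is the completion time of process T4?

Timeline: | T1 0-5 | T2 5-8 | T3 8-13 | T4 13-18 | T5 18-23 | T1 23-28 | T6 28-33 | T3 33-36 | T4 36-37 | T5 37-40 | T6 40-42 |
Completion: T1=28  T2=8  T3=36  T4=37  T5=40  T6=42
Turnaround (C−A): T1=28  T2=7  T3=35  T4=36  T5=37  T6=35

37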